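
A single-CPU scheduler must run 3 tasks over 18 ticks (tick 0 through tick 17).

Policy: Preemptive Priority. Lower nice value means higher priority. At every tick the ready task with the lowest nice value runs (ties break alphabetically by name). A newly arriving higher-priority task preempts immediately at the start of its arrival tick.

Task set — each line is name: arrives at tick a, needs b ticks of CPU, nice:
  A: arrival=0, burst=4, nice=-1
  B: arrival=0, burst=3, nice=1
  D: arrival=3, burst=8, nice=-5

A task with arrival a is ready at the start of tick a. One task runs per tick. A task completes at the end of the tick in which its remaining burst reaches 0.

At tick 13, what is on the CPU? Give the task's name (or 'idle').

t=0: ready={A,B} → run A
t=1: ready={A,B} → run A
t=2: ready={A,B} → run A
t=3: ready={A,B,D} → run D
t=4: ready={A,B,D} → run D
t=5: ready={A,B,D} → run D
t=6: ready={A,B,D} → run D
t=7: ready={A,B,D} → run D
t=8: ready={A,B,D} → run D
t=9: ready={A,B,D} → run D
t=10: ready={A,B,D} → run D
t=11: ready={A,B} → run A
t=12: ready={B} → run B
t=13: ready={B} → run B
t=14: ready={B} → run B
t=15: (idle)
t=16: (idle)
t=17: (idle)

running at tick 13 = B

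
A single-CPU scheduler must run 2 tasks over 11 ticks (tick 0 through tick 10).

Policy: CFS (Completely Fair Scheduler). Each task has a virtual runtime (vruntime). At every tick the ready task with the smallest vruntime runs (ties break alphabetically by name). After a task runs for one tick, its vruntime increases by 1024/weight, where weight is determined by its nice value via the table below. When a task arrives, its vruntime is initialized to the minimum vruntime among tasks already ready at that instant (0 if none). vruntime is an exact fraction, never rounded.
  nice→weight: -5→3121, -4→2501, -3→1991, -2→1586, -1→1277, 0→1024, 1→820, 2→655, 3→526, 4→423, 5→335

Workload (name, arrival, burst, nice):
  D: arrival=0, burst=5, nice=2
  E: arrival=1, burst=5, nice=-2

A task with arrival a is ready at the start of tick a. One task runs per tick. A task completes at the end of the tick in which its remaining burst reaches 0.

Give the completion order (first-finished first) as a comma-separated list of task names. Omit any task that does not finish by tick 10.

completion order = E, D

t=0: vr[D=0] → run D
t=1: vr[D=1024/655 E=1024/655] → run D
t=2: vr[D=2048/655 E=1024/655] → run E
t=3: vr[D=2048/655 E=1147392/519415] → run E
t=4: vr[D=2048/655 E=1482752/519415] → run E
t=5: vr[D=2048/655 E=1818112/519415] → run D
t=6: vr[D=3072/655 E=1818112/519415] → run E
t=7: vr[D=3072/655 E=2153472/519415] → run E
t=8: vr[D=3072/655] → run D
t=9: vr[D=4096/655] → run D
t=10: (idle)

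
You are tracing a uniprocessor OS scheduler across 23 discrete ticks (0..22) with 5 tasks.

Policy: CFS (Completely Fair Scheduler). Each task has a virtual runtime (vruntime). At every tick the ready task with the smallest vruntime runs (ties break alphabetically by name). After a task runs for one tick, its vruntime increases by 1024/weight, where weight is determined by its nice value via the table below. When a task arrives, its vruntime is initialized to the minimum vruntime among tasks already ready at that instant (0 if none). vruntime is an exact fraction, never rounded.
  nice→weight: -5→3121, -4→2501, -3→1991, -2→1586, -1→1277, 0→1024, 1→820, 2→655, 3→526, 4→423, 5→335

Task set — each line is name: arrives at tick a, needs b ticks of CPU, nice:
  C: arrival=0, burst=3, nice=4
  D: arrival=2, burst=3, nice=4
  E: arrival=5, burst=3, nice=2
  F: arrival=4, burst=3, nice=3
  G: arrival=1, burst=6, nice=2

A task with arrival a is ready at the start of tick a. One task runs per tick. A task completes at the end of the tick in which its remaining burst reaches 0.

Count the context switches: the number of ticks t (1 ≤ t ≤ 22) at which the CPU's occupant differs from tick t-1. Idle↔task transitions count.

context switches = 16

t=0: vr[C=0] → run C
t=1: vr[C=1024/423 G=1024/423] → run C
t=2: vr[C=2048/423 D=1024/423 G=1024/423] → run D
t=3: vr[C=2048/423 D=2048/423 G=1024/423] → run G
t=4: vr[C=2048/423 D=2048/423 F=1103872/277065 G=1103872/277065] → run F
t=5: vr[C=2048/423 D=2048/423 E=1103872/277065 F=432175616/72868095 G=1103872/277065] → run E
t=6: vr[C=2048/423 D=2048/423 E=1537024/277065 F=432175616/72868095 G=1103872/277065] → run G
t=7: vr[C=2048/423 D=2048/423 E=1537024/277065 F=432175616/72868095 G=1537024/277065] → run C
t=8: vr[D=2048/423 E=1537024/277065 F=432175616/72868095 G=1537024/277065] → run D
t=9: vr[D=1024/141 E=1537024/277065 F=432175616/72868095 G=1537024/277065] → run E
t=10: vr[D=1024/141 E=1970176/277065 F=432175616/72868095 G=1537024/277065] → run G
t=11: vr[D=1024/141 E=1970176/277065 F=432175616/72868095 G=1970176/277065] → run F
t=12: vr[D=1024/141 E=1970176/277065 F=574032896/72868095 G=1970176/277065] → run E
t=13: vr[D=1024/141 F=574032896/72868095 G=1970176/277065] → run G
t=14: vr[D=1024/141 F=574032896/72868095 G=2403328/277065] → run D
t=15: vr[F=574032896/72868095 G=2403328/277065] → run F
t=16: vr[G=2403328/277065] → run G
t=17: vr[G=567296/55413] → run G
t=18: (idle)
t=19: (idle)
t=20: (idle)
t=21: (idle)
t=22: (idle)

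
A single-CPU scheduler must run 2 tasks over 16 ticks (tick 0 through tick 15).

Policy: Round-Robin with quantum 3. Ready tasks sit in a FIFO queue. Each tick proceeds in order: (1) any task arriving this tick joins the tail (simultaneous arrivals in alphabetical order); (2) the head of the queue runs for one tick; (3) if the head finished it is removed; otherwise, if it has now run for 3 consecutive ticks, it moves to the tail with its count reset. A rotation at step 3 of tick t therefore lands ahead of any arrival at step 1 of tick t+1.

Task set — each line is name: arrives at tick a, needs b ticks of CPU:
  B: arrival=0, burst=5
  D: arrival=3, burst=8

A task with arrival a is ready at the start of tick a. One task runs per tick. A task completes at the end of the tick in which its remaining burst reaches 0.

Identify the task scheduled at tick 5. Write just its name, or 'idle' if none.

running at tick 5 = D

t=0: queue=[B] q_used=0 → run B
t=1: queue=[B] q_used=1 → run B
t=2: queue=[B] q_used=2 → run B
t=3: queue=[B,D] q_used=0 → run B
t=4: queue=[B,D] q_used=1 → run B
t=5: queue=[D] q_used=0 → run D
t=6: queue=[D] q_used=1 → run D
t=7: queue=[D] q_used=2 → run D
t=8: queue=[D] q_used=0 → run D
t=9: queue=[D] q_used=1 → run D
t=10: queue=[D] q_used=2 → run D
t=11: queue=[D] q_used=0 → run D
t=12: queue=[D] q_used=1 → run D
t=13: (idle)
t=14: (idle)
t=15: (idle)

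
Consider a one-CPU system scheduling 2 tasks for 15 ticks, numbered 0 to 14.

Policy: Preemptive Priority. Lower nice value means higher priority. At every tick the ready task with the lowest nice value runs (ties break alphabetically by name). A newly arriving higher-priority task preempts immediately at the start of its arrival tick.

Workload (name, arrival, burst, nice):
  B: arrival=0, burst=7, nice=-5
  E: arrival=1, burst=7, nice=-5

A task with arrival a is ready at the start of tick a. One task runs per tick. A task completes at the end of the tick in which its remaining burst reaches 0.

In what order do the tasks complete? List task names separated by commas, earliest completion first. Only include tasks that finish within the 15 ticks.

completion order = B, E

t=0: ready={B} → run B
t=1: ready={B,E} → run B
t=2: ready={B,E} → run B
t=3: ready={B,E} → run B
t=4: ready={B,E} → run B
t=5: ready={B,E} → run B
t=6: ready={B,E} → run B
t=7: ready={E} → run E
t=8: ready={E} → run E
t=9: ready={E} → run E
t=10: ready={E} → run E
t=11: ready={E} → run E
t=12: ready={E} → run E
t=13: ready={E} → run E
t=14: (idle)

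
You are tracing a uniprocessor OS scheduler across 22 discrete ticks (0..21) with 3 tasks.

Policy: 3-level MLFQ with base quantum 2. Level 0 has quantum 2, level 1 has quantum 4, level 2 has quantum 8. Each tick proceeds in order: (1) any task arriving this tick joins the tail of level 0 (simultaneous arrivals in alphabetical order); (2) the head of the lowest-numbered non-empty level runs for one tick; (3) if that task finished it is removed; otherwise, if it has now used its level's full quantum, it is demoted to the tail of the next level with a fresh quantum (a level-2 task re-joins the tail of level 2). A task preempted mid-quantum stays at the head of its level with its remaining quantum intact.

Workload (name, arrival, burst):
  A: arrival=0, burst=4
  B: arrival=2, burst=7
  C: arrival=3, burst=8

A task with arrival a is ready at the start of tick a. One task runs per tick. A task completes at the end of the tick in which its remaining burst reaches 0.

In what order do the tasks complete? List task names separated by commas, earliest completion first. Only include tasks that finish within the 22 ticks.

t=0: L0/L1/L2 = A/-/- → run A
t=1: L0/L1/L2 = A/-/- → run A
t=2: L0/L1/L2 = B/A/- → run B
t=3: L0/L1/L2 = BC/A/- → run B
t=4: L0/L1/L2 = C/AB/- → run C
t=5: L0/L1/L2 = C/AB/- → run C
t=6: L0/L1/L2 = -/ABC/- → run A
t=7: L0/L1/L2 = -/ABC/- → run A
t=8: L0/L1/L2 = -/BC/- → run B
t=9: L0/L1/L2 = -/BC/- → run B
t=10: L0/L1/L2 = -/BC/- → run B
t=11: L0/L1/L2 = -/BC/- → run B
t=12: L0/L1/L2 = -/C/B → run C
t=13: L0/L1/L2 = -/C/B → run C
t=14: L0/L1/L2 = -/C/B → run C
t=15: L0/L1/L2 = -/C/B → run C
t=16: L0/L1/L2 = -/-/BC → run B
t=17: L0/L1/L2 = -/-/C → run C
t=18: L0/L1/L2 = -/-/C → run C
t=19: (idle)
t=20: (idle)
t=21: (idle)

completion order = A, B, C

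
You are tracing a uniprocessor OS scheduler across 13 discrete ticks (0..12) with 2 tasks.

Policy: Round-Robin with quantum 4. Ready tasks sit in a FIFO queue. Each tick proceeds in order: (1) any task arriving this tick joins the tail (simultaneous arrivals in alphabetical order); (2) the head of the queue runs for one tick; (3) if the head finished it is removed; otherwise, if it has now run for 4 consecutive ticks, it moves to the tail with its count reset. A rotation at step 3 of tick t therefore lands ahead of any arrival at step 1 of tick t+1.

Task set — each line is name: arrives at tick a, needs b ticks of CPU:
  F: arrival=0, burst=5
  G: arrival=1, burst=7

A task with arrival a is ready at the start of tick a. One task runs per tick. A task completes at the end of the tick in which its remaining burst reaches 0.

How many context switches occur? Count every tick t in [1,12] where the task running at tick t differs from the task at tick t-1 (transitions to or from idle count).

context switches = 4

t=0: queue=[F] q_used=0 → run F
t=1: queue=[F,G] q_used=1 → run F
t=2: queue=[F,G] q_used=2 → run F
t=3: queue=[F,G] q_used=3 → run F
t=4: queue=[G,F] q_used=0 → run G
t=5: queue=[G,F] q_used=1 → run G
t=6: queue=[G,F] q_used=2 → run G
t=7: queue=[G,F] q_used=3 → run G
t=8: queue=[F,G] q_used=0 → run F
t=9: queue=[G] q_used=0 → run G
t=10: queue=[G] q_used=1 → run G
t=11: queue=[G] q_used=2 → run G
t=12: (idle)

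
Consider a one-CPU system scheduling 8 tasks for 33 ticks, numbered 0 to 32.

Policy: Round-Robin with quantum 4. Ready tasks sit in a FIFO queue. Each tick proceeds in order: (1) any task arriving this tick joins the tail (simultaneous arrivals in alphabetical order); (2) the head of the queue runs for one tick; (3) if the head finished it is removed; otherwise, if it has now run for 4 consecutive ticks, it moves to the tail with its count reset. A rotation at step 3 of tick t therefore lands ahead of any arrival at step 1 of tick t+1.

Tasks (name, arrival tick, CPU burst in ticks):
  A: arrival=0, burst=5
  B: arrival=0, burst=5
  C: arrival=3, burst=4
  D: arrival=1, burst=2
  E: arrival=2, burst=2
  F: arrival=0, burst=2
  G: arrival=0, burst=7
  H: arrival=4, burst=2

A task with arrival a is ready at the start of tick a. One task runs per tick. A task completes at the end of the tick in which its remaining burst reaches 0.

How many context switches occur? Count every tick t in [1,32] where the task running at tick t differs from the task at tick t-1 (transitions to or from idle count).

t=0: queue=[A,B,F,G] q_used=0 → run A
t=1: queue=[A,B,F,G,D] q_used=1 → run A
t=2: queue=[A,B,F,G,D,E] q_used=2 → run A
t=3: queue=[A,B,F,G,D,E,C] q_used=3 → run A
t=4: queue=[B,F,G,D,E,C,A,H] q_used=0 → run B
t=5: queue=[B,F,G,D,E,C,A,H] q_used=1 → run B
t=6: queue=[B,F,G,D,E,C,A,H] q_used=2 → run B
t=7: queue=[B,F,G,D,E,C,A,H] q_used=3 → run B
t=8: queue=[F,G,D,E,C,A,H,B] q_used=0 → run F
t=9: queue=[F,G,D,E,C,A,H,B] q_used=1 → run F
t=10: queue=[G,D,E,C,A,H,B] q_used=0 → run G
t=11: queue=[G,D,E,C,A,H,B] q_used=1 → run G
t=12: queue=[G,D,E,C,A,H,B] q_used=2 → run G
t=13: queue=[G,D,E,C,A,H,B] q_used=3 → run G
t=14: queue=[D,E,C,A,H,B,G] q_used=0 → run D
t=15: queue=[D,E,C,A,H,B,G] q_used=1 → run D
t=16: queue=[E,C,A,H,B,G] q_used=0 → run E
t=17: queue=[E,C,A,H,B,G] q_used=1 → run E
t=18: queue=[C,A,H,B,G] q_used=0 → run C
t=19: queue=[C,A,H,B,G] q_used=1 → run C
t=20: queue=[C,A,H,B,G] q_used=2 → run C
t=21: queue=[C,A,H,B,G] q_used=3 → run C
t=22: queue=[A,H,B,G] q_used=0 → run A
t=23: queue=[H,B,G] q_used=0 → run H
t=24: queue=[H,B,G] q_used=1 → run H
t=25: queue=[B,G] q_used=0 → run B
t=26: queue=[G] q_used=0 → run G
t=27: queue=[G] q_used=1 → run G
t=28: queue=[G] q_used=2 → run G
t=29: (idle)
t=30: (idle)
t=31: (idle)
t=32: (idle)

context switches = 11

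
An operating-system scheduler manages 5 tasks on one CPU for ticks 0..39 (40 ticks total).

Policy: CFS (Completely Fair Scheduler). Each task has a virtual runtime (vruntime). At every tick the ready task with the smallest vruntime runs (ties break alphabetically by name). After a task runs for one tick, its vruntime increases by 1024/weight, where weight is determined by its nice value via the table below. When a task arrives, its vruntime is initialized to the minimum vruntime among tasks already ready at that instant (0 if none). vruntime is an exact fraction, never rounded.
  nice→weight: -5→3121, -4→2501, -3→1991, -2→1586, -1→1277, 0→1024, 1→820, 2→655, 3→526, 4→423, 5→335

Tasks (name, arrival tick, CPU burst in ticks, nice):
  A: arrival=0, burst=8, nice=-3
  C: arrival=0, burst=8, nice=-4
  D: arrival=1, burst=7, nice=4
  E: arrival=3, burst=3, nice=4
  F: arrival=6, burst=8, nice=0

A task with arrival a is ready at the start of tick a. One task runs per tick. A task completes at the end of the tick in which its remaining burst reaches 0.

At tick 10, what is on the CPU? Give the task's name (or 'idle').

running at tick 10 = A

t=0: vr[A=0 C=0] → run A
t=1: vr[A=1024/1991 C=0 D=0] → run C
t=2: vr[A=1024/1991 C=1024/2501 D=0] → run D
t=3: vr[A=1024/1991 C=1024/2501 D=1024/423 E=1024/2501] → run C
t=4: vr[A=1024/1991 C=2048/2501 D=1024/423 E=1024/2501] → run E
t=5: vr[A=1024/1991 C=2048/2501 D=1024/423 E=2994176/1057923] → run A
t=6: vr[A=2048/1991 C=2048/2501 D=1024/423 E=2994176/1057923 F=2048/2501] → run C
t=7: vr[A=2048/1991 C=3072/2501 D=1024/423 E=2994176/1057923 F=2048/2501] → run F
t=8: vr[A=2048/1991 C=3072/2501 D=1024/423 E=2994176/1057923 F=4549/2501] → run A
t=9: vr[A=3072/1991 C=3072/2501 D=1024/423 E=2994176/1057923 F=4549/2501] → run C
t=10: vr[A=3072/1991 C=4096/2501 D=1024/423 E=2994176/1057923 F=4549/2501] → run A
t=11: vr[A=4096/1991 C=4096/2501 D=1024/423 E=2994176/1057923 F=4549/2501] → run C
t=12: vr[A=4096/1991 C=5120/2501 D=1024/423 E=2994176/1057923 F=4549/2501] → run F
t=13: vr[A=4096/1991 C=5120/2501 D=1024/423 E=2994176/1057923 F=7050/2501] → run C
t=14: vr[A=4096/1991 C=6144/2501 D=1024/423 E=2994176/1057923 F=7050/2501] → run A
t=15: vr[A=5120/1991 C=6144/2501 D=1024/423 E=2994176/1057923 F=7050/2501] → run D
t=16: vr[A=5120/1991 C=6144/2501 D=2048/423 E=2994176/1057923 F=7050/2501] → run C
t=17: vr[A=5120/1991 C=7168/2501 D=2048/423 E=2994176/1057923 F=7050/2501] → run A
t=18: vr[A=6144/1991 C=7168/2501 D=2048/423 E=2994176/1057923 F=7050/2501] → run F
t=19: vr[A=6144/1991 C=7168/2501 D=2048/423 E=2994176/1057923 F=9551/2501] → run E
t=20: vr[A=6144/1991 C=7168/2501 D=2048/423 E=5555200/1057923 F=9551/2501] → run C
t=21: vr[A=6144/1991 D=2048/423 E=5555200/1057923 F=9551/2501] → run A
t=22: vr[A=7168/1991 D=2048/423 E=5555200/1057923 F=9551/2501] → run A
t=23: vr[D=2048/423 E=5555200/1057923 F=9551/2501] → run F
t=24: vr[D=2048/423 E=5555200/1057923 F=12052/2501] → run F
t=25: vr[D=2048/423 E=5555200/1057923 F=14553/2501] → run D
t=26: vr[D=1024/141 E=5555200/1057923 F=14553/2501] → run E
t=27: vr[D=1024/141 F=14553/2501] → run F
t=28: vr[D=1024/141 F=17054/2501] → run F
t=29: vr[D=1024/141 F=19555/2501] → run D
t=30: vr[D=4096/423 F=19555/2501] → run F
t=31: vr[D=4096/423] → run D
t=32: vr[D=5120/423] → run D
t=33: vr[D=2048/141] → run D
t=34: (idle)
t=35: (idle)
t=36: (idle)
t=37: (idle)
t=38: (idle)
t=39: (idle)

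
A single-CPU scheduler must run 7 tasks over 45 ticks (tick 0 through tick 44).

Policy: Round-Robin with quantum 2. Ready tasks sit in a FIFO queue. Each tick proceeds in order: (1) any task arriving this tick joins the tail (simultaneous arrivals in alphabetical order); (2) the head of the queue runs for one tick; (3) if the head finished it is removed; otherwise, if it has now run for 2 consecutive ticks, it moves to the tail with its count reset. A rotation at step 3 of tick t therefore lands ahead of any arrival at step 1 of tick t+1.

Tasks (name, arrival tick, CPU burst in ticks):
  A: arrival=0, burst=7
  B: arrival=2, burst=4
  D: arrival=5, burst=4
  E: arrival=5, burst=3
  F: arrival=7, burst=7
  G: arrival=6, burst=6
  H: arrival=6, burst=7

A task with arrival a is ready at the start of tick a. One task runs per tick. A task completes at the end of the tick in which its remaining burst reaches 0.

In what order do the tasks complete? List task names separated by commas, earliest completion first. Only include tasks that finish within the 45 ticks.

t=0: queue=[A] q_used=0 → run A
t=1: queue=[A] q_used=1 → run A
t=2: queue=[A,B] q_used=0 → run A
t=3: queue=[A,B] q_used=1 → run A
t=4: queue=[B,A] q_used=0 → run B
t=5: queue=[B,A,D,E] q_used=1 → run B
t=6: queue=[A,D,E,B,G,H] q_used=0 → run A
t=7: queue=[A,D,E,B,G,H,F] q_used=1 → run A
t=8: queue=[D,E,B,G,H,F,A] q_used=0 → run D
t=9: queue=[D,E,B,G,H,F,A] q_used=1 → run D
t=10: queue=[E,B,G,H,F,A,D] q_used=0 → run E
t=11: queue=[E,B,G,H,F,A,D] q_used=1 → run E
t=12: queue=[B,G,H,F,A,D,E] q_used=0 → run B
t=13: queue=[B,G,H,F,A,D,E] q_used=1 → run B
t=14: queue=[G,H,F,A,D,E] q_used=0 → run G
t=15: queue=[G,H,F,A,D,E] q_used=1 → run G
t=16: queue=[H,F,A,D,E,G] q_used=0 → run H
t=17: queue=[H,F,A,D,E,G] q_used=1 → run H
t=18: queue=[F,A,D,E,G,H] q_used=0 → run F
t=19: queue=[F,A,D,E,G,H] q_used=1 → run F
t=20: queue=[A,D,E,G,H,F] q_used=0 → run A
t=21: queue=[D,E,G,H,F] q_used=0 → run D
t=22: queue=[D,E,G,H,F] q_used=1 → run D
t=23: queue=[E,G,H,F] q_used=0 → run E
t=24: queue=[G,H,F] q_used=0 → run G
t=25: queue=[G,H,F] q_used=1 → run G
t=26: queue=[H,F,G] q_used=0 → run H
t=27: queue=[H,F,G] q_used=1 → run H
t=28: queue=[F,G,H] q_used=0 → run F
t=29: queue=[F,G,H] q_used=1 → run F
t=30: queue=[G,H,F] q_used=0 → run G
t=31: queue=[G,H,F] q_used=1 → run G
t=32: queue=[H,F] q_used=0 → run H
t=33: queue=[H,F] q_used=1 → run H
t=34: queue=[F,H] q_used=0 → run F
t=35: queue=[F,H] q_used=1 → run F
t=36: queue=[H,F] q_used=0 → run H
t=37: queue=[F] q_used=0 → run F
t=38: (idle)
t=39: (idle)
t=40: (idle)
t=41: (idle)
t=42: (idle)
t=43: (idle)
t=44: (idle)

completion order = B, A, D, E, G, H, F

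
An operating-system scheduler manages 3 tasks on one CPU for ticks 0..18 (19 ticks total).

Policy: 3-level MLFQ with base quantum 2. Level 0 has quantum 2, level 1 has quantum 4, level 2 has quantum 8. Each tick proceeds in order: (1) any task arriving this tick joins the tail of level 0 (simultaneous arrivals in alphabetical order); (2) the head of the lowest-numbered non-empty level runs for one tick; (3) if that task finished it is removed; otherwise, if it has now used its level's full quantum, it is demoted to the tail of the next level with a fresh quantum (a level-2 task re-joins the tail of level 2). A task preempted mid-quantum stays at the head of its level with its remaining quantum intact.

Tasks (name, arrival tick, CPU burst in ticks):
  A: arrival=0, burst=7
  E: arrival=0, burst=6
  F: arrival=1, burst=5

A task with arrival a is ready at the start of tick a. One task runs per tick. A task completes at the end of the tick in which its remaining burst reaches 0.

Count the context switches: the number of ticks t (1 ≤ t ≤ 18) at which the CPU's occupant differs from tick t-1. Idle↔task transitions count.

t=0: L0/L1/L2 = AE/-/- → run A
t=1: L0/L1/L2 = AEF/-/- → run A
t=2: L0/L1/L2 = EF/A/- → run E
t=3: L0/L1/L2 = EF/A/- → run E
t=4: L0/L1/L2 = F/AE/- → run F
t=5: L0/L1/L2 = F/AE/- → run F
t=6: L0/L1/L2 = -/AEF/- → run A
t=7: L0/L1/L2 = -/AEF/- → run A
t=8: L0/L1/L2 = -/AEF/- → run A
t=9: L0/L1/L2 = -/AEF/- → run A
t=10: L0/L1/L2 = -/EF/A → run E
t=11: L0/L1/L2 = -/EF/A → run E
t=12: L0/L1/L2 = -/EF/A → run E
t=13: L0/L1/L2 = -/EF/A → run E
t=14: L0/L1/L2 = -/F/A → run F
t=15: L0/L1/L2 = -/F/A → run F
t=16: L0/L1/L2 = -/F/A → run F
t=17: L0/L1/L2 = -/-/A → run A
t=18: (idle)

context switches = 7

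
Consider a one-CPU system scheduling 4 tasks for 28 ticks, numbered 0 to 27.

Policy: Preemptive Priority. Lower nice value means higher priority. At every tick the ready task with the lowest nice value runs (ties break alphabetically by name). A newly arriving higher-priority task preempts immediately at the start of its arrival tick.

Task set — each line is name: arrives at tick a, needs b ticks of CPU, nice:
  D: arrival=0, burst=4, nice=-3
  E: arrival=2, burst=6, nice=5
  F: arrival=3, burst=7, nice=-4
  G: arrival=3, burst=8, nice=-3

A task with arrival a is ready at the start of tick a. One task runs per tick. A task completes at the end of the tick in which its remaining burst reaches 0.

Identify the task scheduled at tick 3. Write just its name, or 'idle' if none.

running at tick 3 = F

t=0: ready={D} → run D
t=1: ready={D} → run D
t=2: ready={D,E} → run D
t=3: ready={D,E,F,G} → run F
t=4: ready={D,E,F,G} → run F
t=5: ready={D,E,F,G} → run F
t=6: ready={D,E,F,G} → run F
t=7: ready={D,E,F,G} → run F
t=8: ready={D,E,F,G} → run F
t=9: ready={D,E,F,G} → run F
t=10: ready={D,E,G} → run D
t=11: ready={E,G} → run G
t=12: ready={E,G} → run G
t=13: ready={E,G} → run G
t=14: ready={E,G} → run G
t=15: ready={E,G} → run G
t=16: ready={E,G} → run G
t=17: ready={E,G} → run G
t=18: ready={E,G} → run G
t=19: ready={E} → run E
t=20: ready={E} → run E
t=21: ready={E} → run E
t=22: ready={E} → run E
t=23: ready={E} → run E
t=24: ready={E} → run E
t=25: (idle)
t=26: (idle)
t=27: (idle)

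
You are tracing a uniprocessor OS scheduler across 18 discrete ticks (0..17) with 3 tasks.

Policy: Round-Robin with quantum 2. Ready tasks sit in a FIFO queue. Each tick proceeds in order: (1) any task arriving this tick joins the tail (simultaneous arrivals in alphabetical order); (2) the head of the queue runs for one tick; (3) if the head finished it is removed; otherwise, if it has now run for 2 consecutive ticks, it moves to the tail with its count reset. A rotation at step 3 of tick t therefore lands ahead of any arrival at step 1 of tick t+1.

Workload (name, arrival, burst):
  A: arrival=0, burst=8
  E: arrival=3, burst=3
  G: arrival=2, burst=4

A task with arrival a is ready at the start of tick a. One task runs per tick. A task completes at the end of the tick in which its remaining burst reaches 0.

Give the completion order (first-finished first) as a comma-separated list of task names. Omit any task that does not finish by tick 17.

completion order = G, E, A

t=0: queue=[A] q_used=0 → run A
t=1: queue=[A] q_used=1 → run A
t=2: queue=[A,G] q_used=0 → run A
t=3: queue=[A,G,E] q_used=1 → run A
t=4: queue=[G,E,A] q_used=0 → run G
t=5: queue=[G,E,A] q_used=1 → run G
t=6: queue=[E,A,G] q_used=0 → run E
t=7: queue=[E,A,G] q_used=1 → run E
t=8: queue=[A,G,E] q_used=0 → run A
t=9: queue=[A,G,E] q_used=1 → run A
t=10: queue=[G,E,A] q_used=0 → run G
t=11: queue=[G,E,A] q_used=1 → run G
t=12: queue=[E,A] q_used=0 → run E
t=13: queue=[A] q_used=0 → run A
t=14: queue=[A] q_used=1 → run A
t=15: (idle)
t=16: (idle)
t=17: (idle)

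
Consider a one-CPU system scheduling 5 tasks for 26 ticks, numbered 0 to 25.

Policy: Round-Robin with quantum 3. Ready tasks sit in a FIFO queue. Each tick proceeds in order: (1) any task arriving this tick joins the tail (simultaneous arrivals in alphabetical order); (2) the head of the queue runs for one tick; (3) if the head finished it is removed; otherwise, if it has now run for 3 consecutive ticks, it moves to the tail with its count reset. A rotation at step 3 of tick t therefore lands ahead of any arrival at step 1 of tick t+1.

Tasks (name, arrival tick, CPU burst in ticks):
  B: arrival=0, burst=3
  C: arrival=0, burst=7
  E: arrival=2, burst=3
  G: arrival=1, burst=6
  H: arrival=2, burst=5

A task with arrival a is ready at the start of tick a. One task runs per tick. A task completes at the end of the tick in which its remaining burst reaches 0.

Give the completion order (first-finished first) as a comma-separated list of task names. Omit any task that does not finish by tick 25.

t=0: queue=[B,C] q_used=0 → run B
t=1: queue=[B,C,G] q_used=1 → run B
t=2: queue=[B,C,G,E,H] q_used=2 → run B
t=3: queue=[C,G,E,H] q_used=0 → run C
t=4: queue=[C,G,E,H] q_used=1 → run C
t=5: queue=[C,G,E,H] q_used=2 → run C
t=6: queue=[G,E,H,C] q_used=0 → run G
t=7: queue=[G,E,H,C] q_used=1 → run G
t=8: queue=[G,E,H,C] q_used=2 → run G
t=9: queue=[E,H,C,G] q_used=0 → run E
t=10: queue=[E,H,C,G] q_used=1 → run E
t=11: queue=[E,H,C,G] q_used=2 → run E
t=12: queue=[H,C,G] q_used=0 → run H
t=13: queue=[H,C,G] q_used=1 → run H
t=14: queue=[H,C,G] q_used=2 → run H
t=15: queue=[C,G,H] q_used=0 → run C
t=16: queue=[C,G,H] q_used=1 → run C
t=17: queue=[C,G,H] q_used=2 → run C
t=18: queue=[G,H,C] q_used=0 → run G
t=19: queue=[G,H,C] q_used=1 → run G
t=20: queue=[G,H,C] q_used=2 → run G
t=21: queue=[H,C] q_used=0 → run H
t=22: queue=[H,C] q_used=1 → run H
t=23: queue=[C] q_used=0 → run C
t=24: (idle)
t=25: (idle)

completion order = B, E, G, H, C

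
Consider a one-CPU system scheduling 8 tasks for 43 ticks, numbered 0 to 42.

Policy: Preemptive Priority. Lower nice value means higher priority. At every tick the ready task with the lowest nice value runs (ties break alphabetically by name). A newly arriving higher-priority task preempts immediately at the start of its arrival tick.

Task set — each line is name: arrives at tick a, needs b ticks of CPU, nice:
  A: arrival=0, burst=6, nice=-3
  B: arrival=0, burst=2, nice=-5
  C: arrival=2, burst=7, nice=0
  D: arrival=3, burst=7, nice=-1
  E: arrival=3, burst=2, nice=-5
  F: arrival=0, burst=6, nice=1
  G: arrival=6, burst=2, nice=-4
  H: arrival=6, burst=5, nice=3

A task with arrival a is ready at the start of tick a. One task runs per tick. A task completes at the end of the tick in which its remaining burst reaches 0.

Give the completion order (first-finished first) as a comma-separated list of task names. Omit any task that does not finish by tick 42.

completion order = B, E, G, A, D, C, F, H

t=0: ready={A,B,F} → run B
t=1: ready={A,B,F} → run B
t=2: ready={A,C,F} → run A
t=3: ready={A,C,D,E,F} → run E
t=4: ready={A,C,D,E,F} → run E
t=5: ready={A,C,D,F} → run A
t=6: ready={A,C,D,F,G,H} → run G
t=7: ready={A,C,D,F,G,H} → run G
t=8: ready={A,C,D,F,H} → run A
t=9: ready={A,C,D,F,H} → run A
t=10: ready={A,C,D,F,H} → run A
t=11: ready={A,C,D,F,H} → run A
t=12: ready={C,D,F,H} → run D
t=13: ready={C,D,F,H} → run D
t=14: ready={C,D,F,H} → run D
t=15: ready={C,D,F,H} → run D
t=16: ready={C,D,F,H} → run D
t=17: ready={C,D,F,H} → run D
t=18: ready={C,D,F,H} → run D
t=19: ready={C,F,H} → run C
t=20: ready={C,F,H} → run C
t=21: ready={C,F,H} → run C
t=22: ready={C,F,H} → run C
t=23: ready={C,F,H} → run C
t=24: ready={C,F,H} → run C
t=25: ready={C,F,H} → run C
t=26: ready={F,H} → run F
t=27: ready={F,H} → run F
t=28: ready={F,H} → run F
t=29: ready={F,H} → run F
t=30: ready={F,H} → run F
t=31: ready={F,H} → run F
t=32: ready={H} → run H
t=33: ready={H} → run H
t=34: ready={H} → run H
t=35: ready={H} → run H
t=36: ready={H} → run H
t=37: (idle)
t=38: (idle)
t=39: (idle)
t=40: (idle)
t=41: (idle)
t=42: (idle)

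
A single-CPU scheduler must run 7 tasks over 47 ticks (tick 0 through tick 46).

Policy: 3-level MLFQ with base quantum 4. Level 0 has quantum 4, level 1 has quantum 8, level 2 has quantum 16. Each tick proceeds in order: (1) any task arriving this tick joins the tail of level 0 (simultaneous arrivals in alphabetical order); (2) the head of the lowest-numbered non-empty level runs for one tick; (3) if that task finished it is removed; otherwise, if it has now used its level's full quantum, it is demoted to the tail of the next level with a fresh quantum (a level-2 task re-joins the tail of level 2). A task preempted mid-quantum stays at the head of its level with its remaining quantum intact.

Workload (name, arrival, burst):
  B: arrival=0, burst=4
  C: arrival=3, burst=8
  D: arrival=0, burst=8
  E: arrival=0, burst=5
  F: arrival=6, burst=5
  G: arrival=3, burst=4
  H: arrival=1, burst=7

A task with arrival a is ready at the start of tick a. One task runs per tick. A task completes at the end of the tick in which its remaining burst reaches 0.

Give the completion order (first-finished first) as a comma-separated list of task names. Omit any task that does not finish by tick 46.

completion order = B, G, D, E, H, C, F

t=0: L0/L1/L2 = BDE/-/- → run B
t=1: L0/L1/L2 = BDEH/-/- → run B
t=2: L0/L1/L2 = BDEH/-/- → run B
t=3: L0/L1/L2 = BDEHCG/-/- → run B
t=4: L0/L1/L2 = DEHCG/-/- → run D
t=5: L0/L1/L2 = DEHCG/-/- → run D
t=6: L0/L1/L2 = DEHCGF/-/- → run D
t=7: L0/L1/L2 = DEHCGF/-/- → run D
t=8: L0/L1/L2 = EHCGF/D/- → run E
t=9: L0/L1/L2 = EHCGF/D/- → run E
t=10: L0/L1/L2 = EHCGF/D/- → run E
t=11: L0/L1/L2 = EHCGF/D/- → run E
t=12: L0/L1/L2 = HCGF/DE/- → run H
t=13: L0/L1/L2 = HCGF/DE/- → run H
t=14: L0/L1/L2 = HCGF/DE/- → run H
t=15: L0/L1/L2 = HCGF/DE/- → run H
t=16: L0/L1/L2 = CGF/DEH/- → run C
t=17: L0/L1/L2 = CGF/DEH/- → run C
t=18: L0/L1/L2 = CGF/DEH/- → run C
t=19: L0/L1/L2 = CGF/DEH/- → run C
t=20: L0/L1/L2 = GF/DEHC/- → run G
t=21: L0/L1/L2 = GF/DEHC/- → run G
t=22: L0/L1/L2 = GF/DEHC/- → run G
t=23: L0/L1/L2 = GF/DEHC/- → run G
t=24: L0/L1/L2 = F/DEHC/- → run F
t=25: L0/L1/L2 = F/DEHC/- → run F
t=26: L0/L1/L2 = F/DEHC/- → run F
t=27: L0/L1/L2 = F/DEHC/- → run F
t=28: L0/L1/L2 = -/DEHCF/- → run D
t=29: L0/L1/L2 = -/DEHCF/- → run D
t=30: L0/L1/L2 = -/DEHCF/- → run D
t=31: L0/L1/L2 = -/DEHCF/- → run D
t=32: L0/L1/L2 = -/EHCF/- → run E
t=33: L0/L1/L2 = -/HCF/- → run H
t=34: L0/L1/L2 = -/HCF/- → run H
t=35: L0/L1/L2 = -/HCF/- → run H
t=36: L0/L1/L2 = -/CF/- → run C
t=37: L0/L1/L2 = -/CF/- → run C
t=38: L0/L1/L2 = -/CF/- → run C
t=39: L0/L1/L2 = -/CF/- → run C
t=40: L0/L1/L2 = -/F/- → run F
t=41: (idle)
t=42: (idle)
t=43: (idle)
t=44: (idle)
t=45: (idle)
t=46: (idle)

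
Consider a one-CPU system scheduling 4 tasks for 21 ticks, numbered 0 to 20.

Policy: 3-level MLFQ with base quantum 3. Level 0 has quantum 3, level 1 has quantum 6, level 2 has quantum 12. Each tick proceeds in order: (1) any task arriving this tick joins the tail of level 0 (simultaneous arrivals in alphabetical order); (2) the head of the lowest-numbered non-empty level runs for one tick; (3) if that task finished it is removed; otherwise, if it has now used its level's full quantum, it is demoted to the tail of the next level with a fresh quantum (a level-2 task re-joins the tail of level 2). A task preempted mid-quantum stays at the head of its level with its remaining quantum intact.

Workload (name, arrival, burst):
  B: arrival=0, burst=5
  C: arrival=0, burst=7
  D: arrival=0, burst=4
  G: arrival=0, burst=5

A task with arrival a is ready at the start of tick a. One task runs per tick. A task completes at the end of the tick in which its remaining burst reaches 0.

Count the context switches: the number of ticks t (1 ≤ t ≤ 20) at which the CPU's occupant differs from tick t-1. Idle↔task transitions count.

context switches = 7

t=0: L0/L1/L2 = BCDG/-/- → run B
t=1: L0/L1/L2 = BCDG/-/- → run B
t=2: L0/L1/L2 = BCDG/-/- → run B
t=3: L0/L1/L2 = CDG/B/- → run C
t=4: L0/L1/L2 = CDG/B/- → run C
t=5: L0/L1/L2 = CDG/B/- → run C
t=6: L0/L1/L2 = DG/BC/- → run D
t=7: L0/L1/L2 = DG/BC/- → run D
t=8: L0/L1/L2 = DG/BC/- → run D
t=9: L0/L1/L2 = G/BCD/- → run G
t=10: L0/L1/L2 = G/BCD/- → run G
t=11: L0/L1/L2 = G/BCD/- → run G
t=12: L0/L1/L2 = -/BCDG/- → run B
t=13: L0/L1/L2 = -/BCDG/- → run B
t=14: L0/L1/L2 = -/CDG/- → run C
t=15: L0/L1/L2 = -/CDG/- → run C
t=16: L0/L1/L2 = -/CDG/- → run C
t=17: L0/L1/L2 = -/CDG/- → run C
t=18: L0/L1/L2 = -/DG/- → run D
t=19: L0/L1/L2 = -/G/- → run G
t=20: L0/L1/L2 = -/G/- → run G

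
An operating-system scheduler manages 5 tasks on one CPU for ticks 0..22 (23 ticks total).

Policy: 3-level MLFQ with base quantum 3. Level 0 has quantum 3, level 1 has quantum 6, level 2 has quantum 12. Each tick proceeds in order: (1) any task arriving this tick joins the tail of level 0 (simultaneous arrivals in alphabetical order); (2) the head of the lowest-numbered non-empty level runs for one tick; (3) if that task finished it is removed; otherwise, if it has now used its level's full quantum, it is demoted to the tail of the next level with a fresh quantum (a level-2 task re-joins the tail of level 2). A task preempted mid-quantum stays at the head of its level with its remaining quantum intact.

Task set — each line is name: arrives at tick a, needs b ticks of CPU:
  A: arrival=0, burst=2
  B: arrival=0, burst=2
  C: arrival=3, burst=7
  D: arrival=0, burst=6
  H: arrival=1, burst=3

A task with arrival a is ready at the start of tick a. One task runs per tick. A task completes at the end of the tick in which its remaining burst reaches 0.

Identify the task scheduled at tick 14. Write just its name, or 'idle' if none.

running at tick 14 = D

t=0: L0/L1/L2 = ABD/-/- → run A
t=1: L0/L1/L2 = ABDH/-/- → run A
t=2: L0/L1/L2 = BDH/-/- → run B
t=3: L0/L1/L2 = BDHC/-/- → run B
t=4: L0/L1/L2 = DHC/-/- → run D
t=5: L0/L1/L2 = DHC/-/- → run D
t=6: L0/L1/L2 = DHC/-/- → run D
t=7: L0/L1/L2 = HC/D/- → run H
t=8: L0/L1/L2 = HC/D/- → run H
t=9: L0/L1/L2 = HC/D/- → run H
t=10: L0/L1/L2 = C/D/- → run C
t=11: L0/L1/L2 = C/D/- → run C
t=12: L0/L1/L2 = C/D/- → run C
t=13: L0/L1/L2 = -/DC/- → run D
t=14: L0/L1/L2 = -/DC/- → run D
t=15: L0/L1/L2 = -/DC/- → run D
t=16: L0/L1/L2 = -/C/- → run C
t=17: L0/L1/L2 = -/C/- → run C
t=18: L0/L1/L2 = -/C/- → run C
t=19: L0/L1/L2 = -/C/- → run C
t=20: (idle)
t=21: (idle)
t=22: (idle)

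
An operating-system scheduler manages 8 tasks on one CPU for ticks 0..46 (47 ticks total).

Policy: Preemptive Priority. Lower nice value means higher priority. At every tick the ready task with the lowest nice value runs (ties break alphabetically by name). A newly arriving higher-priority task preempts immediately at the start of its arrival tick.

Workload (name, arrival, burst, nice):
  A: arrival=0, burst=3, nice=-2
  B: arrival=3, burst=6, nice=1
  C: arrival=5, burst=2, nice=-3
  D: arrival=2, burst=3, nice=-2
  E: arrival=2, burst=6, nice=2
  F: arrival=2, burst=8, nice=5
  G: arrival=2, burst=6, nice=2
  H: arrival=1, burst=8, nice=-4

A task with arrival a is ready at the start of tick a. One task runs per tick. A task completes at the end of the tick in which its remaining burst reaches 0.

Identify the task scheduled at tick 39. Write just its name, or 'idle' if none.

running at tick 39 = F

t=0: ready={A} → run A
t=1: ready={A,H} → run H
t=2: ready={A,D,E,F,G,H} → run H
t=3: ready={A,B,D,E,F,G,H} → run H
t=4: ready={A,B,D,E,F,G,H} → run H
t=5: ready={A,B,C,D,E,F,G,H} → run H
t=6: ready={A,B,C,D,E,F,G,H} → run H
t=7: ready={A,B,C,D,E,F,G,H} → run H
t=8: ready={A,B,C,D,E,F,G,H} → run H
t=9: ready={A,B,C,D,E,F,G} → run C
t=10: ready={A,B,C,D,E,F,G} → run C
t=11: ready={A,B,D,E,F,G} → run A
t=12: ready={A,B,D,E,F,G} → run A
t=13: ready={B,D,E,F,G} → run D
t=14: ready={B,D,E,F,G} → run D
t=15: ready={B,D,E,F,G} → run D
t=16: ready={B,E,F,G} → run B
t=17: ready={B,E,F,G} → run B
t=18: ready={B,E,F,G} → run B
t=19: ready={B,E,F,G} → run B
t=20: ready={B,E,F,G} → run B
t=21: ready={B,E,F,G} → run B
t=22: ready={E,F,G} → run E
t=23: ready={E,F,G} → run E
t=24: ready={E,F,G} → run E
t=25: ready={E,F,G} → run E
t=26: ready={E,F,G} → run E
t=27: ready={E,F,G} → run E
t=28: ready={F,G} → run G
t=29: ready={F,G} → run G
t=30: ready={F,G} → run G
t=31: ready={F,G} → run G
t=32: ready={F,G} → run G
t=33: ready={F,G} → run G
t=34: ready={F} → run F
t=35: ready={F} → run F
t=36: ready={F} → run F
t=37: ready={F} → run F
t=38: ready={F} → run F
t=39: ready={F} → run F
t=40: ready={F} → run F
t=41: ready={F} → run F
t=42: (idle)
t=43: (idle)
t=44: (idle)
t=45: (idle)
t=46: (idle)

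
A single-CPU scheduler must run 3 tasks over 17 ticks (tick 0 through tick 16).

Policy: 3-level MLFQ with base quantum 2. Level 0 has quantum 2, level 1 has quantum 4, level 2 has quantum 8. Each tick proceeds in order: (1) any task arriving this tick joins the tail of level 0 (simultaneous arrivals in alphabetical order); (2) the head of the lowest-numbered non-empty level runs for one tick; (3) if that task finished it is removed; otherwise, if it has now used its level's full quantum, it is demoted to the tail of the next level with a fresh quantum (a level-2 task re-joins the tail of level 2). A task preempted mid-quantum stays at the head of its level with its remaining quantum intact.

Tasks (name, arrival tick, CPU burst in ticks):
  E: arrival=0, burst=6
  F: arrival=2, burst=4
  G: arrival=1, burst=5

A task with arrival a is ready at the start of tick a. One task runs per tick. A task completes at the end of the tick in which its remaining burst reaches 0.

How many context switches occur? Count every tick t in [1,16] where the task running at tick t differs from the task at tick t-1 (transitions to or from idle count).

context switches = 6

t=0: L0/L1/L2 = E/-/- → run E
t=1: L0/L1/L2 = EG/-/- → run E
t=2: L0/L1/L2 = GF/E/- → run G
t=3: L0/L1/L2 = GF/E/- → run G
t=4: L0/L1/L2 = F/EG/- → run F
t=5: L0/L1/L2 = F/EG/- → run F
t=6: L0/L1/L2 = -/EGF/- → run E
t=7: L0/L1/L2 = -/EGF/- → run E
t=8: L0/L1/L2 = -/EGF/- → run E
t=9: L0/L1/L2 = -/EGF/- → run E
t=10: L0/L1/L2 = -/GF/- → run G
t=11: L0/L1/L2 = -/GF/- → run G
t=12: L0/L1/L2 = -/GF/- → run G
t=13: L0/L1/L2 = -/F/- → run F
t=14: L0/L1/L2 = -/F/- → run F
t=15: (idle)
t=16: (idle)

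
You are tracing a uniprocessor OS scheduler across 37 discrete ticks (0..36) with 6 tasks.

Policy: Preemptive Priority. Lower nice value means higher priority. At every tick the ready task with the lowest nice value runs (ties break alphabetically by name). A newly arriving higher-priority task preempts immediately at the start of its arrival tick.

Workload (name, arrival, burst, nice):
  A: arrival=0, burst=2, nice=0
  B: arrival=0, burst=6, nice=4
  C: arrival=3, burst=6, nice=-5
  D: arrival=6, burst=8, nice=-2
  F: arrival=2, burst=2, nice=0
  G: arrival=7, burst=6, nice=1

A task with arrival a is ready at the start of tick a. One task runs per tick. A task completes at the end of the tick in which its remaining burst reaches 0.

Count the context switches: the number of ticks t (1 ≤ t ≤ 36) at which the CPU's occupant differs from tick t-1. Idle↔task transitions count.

context switches = 7

t=0: ready={A,B} → run A
t=1: ready={A,B} → run A
t=2: ready={B,F} → run F
t=3: ready={B,C,F} → run C
t=4: ready={B,C,F} → run C
t=5: ready={B,C,F} → run C
t=6: ready={B,C,D,F} → run C
t=7: ready={B,C,D,F,G} → run C
t=8: ready={B,C,D,F,G} → run C
t=9: ready={B,D,F,G} → run D
t=10: ready={B,D,F,G} → run D
t=11: ready={B,D,F,G} → run D
t=12: ready={B,D,F,G} → run D
t=13: ready={B,D,F,G} → run D
t=14: ready={B,D,F,G} → run D
t=15: ready={B,D,F,G} → run D
t=16: ready={B,D,F,G} → run D
t=17: ready={B,F,G} → run F
t=18: ready={B,G} → run G
t=19: ready={B,G} → run G
t=20: ready={B,G} → run G
t=21: ready={B,G} → run G
t=22: ready={B,G} → run G
t=23: ready={B,G} → run G
t=24: ready={B} → run B
t=25: ready={B} → run B
t=26: ready={B} → run B
t=27: ready={B} → run B
t=28: ready={B} → run B
t=29: ready={B} → run B
t=30: (idle)
t=31: (idle)
t=32: (idle)
t=33: (idle)
t=34: (idle)
t=35: (idle)
t=36: (idle)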